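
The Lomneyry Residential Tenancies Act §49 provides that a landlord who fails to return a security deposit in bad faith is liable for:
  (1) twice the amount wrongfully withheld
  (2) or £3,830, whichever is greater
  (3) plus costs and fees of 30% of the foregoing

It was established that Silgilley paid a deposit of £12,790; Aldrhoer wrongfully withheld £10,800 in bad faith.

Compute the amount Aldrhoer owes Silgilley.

£28,080

Doubled: 2 × £10,800 = £21,600
Minimum £3,830: £21,600 meets the minimum, no increase.
Costs and fees: 30% of £21,600 = £6,480
Total recovery: £21,600 + £6,480 = £28,080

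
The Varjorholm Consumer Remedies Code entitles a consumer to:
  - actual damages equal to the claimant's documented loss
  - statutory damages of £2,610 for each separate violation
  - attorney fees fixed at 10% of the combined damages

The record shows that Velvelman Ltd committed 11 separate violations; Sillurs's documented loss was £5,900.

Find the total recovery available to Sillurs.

Statutory damages: 11 × £2,610 = £28,710
Combined damages: £5,900 + £28,710 = £34,610
Attorney fees: 10% of £34,610 = £3,461
Total recovery: £34,610 + £3,461 = £38,071

£38,071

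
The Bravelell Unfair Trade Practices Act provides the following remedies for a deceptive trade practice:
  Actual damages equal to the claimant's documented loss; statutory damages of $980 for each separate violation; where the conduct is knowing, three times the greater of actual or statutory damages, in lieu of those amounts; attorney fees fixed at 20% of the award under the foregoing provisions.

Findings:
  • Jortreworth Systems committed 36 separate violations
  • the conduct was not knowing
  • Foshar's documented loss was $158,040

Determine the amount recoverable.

$231,984

Statutory damages: 36 × $980 = $35,280
Conduct not knowing: the in-lieu enhancement does not apply.
Actual plus statutory damages: $158,040 + $35,280 = $193,320
Attorney fees: 20% of $193,320 = $38,664
Total recovery: $193,320 + $38,664 = $231,984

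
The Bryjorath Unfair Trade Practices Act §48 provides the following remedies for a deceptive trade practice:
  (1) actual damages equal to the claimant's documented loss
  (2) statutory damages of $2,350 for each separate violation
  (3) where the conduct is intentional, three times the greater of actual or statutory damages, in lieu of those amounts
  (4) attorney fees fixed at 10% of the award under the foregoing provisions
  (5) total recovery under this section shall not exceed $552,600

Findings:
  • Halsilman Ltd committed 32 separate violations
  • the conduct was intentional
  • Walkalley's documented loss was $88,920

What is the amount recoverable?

$293,436

Statutory damages: 32 × $2,350 = $75,200
Greater of actual damages ($88,920) or statutory damages ($75,200): $88,920
Trebled: 3 × $88,920 = $266,760
Attorney fees: 10% of $266,760 = $26,676
Total before cap: $266,760 + $26,676 = $293,436
Cap at $552,600: $293,436 is within the cap, no reduction.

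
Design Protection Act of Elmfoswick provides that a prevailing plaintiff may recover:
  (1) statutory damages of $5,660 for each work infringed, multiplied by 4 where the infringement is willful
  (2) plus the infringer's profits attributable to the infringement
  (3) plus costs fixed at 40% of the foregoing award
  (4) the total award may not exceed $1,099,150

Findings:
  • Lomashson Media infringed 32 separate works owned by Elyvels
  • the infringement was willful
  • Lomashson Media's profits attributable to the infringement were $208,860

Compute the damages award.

Statutory damages: 32 × $5,660 = $181,120
Multiplied by 4: 4 × $181,120 = $724,480
Combined award: $724,480 + $208,860 = $933,340
Costs: 40% of $933,340 = $373,336
Award plus costs: $933,340 + $373,336 = $1,306,676
Cap at $1,099,150: $1,306,676 exceeds the cap → $1,099,150

$1,099,150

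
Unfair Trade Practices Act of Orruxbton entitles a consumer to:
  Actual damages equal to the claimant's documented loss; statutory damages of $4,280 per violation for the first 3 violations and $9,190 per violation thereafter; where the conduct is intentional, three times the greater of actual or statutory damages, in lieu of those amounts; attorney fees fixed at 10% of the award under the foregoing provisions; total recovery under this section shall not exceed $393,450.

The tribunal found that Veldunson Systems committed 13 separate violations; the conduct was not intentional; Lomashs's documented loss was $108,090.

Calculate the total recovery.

$234,113

First 3 violations: 3 × $4,280 = $12,840
Remaining violations: (13 − 3) × $9,190 = $91,900
Statutory damages: $12,840 + $91,900 = $104,740
Conduct not intentional: the in-lieu enhancement does not apply.
Actual plus statutory damages: $108,090 + $104,740 = $212,830
Attorney fees: 10% of $212,830 = $21,283
Total before cap: $212,830 + $21,283 = $234,113
Cap at $393,450: $234,113 is within the cap, no reduction.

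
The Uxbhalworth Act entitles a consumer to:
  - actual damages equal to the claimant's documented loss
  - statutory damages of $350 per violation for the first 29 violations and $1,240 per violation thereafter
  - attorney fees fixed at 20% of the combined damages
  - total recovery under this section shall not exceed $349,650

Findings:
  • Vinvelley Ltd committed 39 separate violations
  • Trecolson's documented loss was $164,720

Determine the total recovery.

$224,724

First 29 violations: 29 × $350 = $10,150
Remaining violations: (39 − 29) × $1,240 = $12,400
Statutory damages: $10,150 + $12,400 = $22,550
Combined damages: $164,720 + $22,550 = $187,270
Attorney fees: 20% of $187,270 = $37,454
Total before cap: $187,270 + $37,454 = $224,724
Cap at $349,650: $224,724 is within the cap, no reduction.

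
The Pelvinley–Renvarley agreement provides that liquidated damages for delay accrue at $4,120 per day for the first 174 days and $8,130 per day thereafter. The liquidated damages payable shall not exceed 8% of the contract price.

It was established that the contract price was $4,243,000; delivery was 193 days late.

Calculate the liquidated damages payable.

$339,440

First 174 days: 174 × $4,120 = $716,880
Remaining days: (193 − 174) × $8,130 = $154,470
Accrued per-day damages: $716,880 + $154,470 = $871,350
Cap: 8% of $4,243,000 = $339,440
Cap at $339,440: $871,350 exceeds the cap → $339,440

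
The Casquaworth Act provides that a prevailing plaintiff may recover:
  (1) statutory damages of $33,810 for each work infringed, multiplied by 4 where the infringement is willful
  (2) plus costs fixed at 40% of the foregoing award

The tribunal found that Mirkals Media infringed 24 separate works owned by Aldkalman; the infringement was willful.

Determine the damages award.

Statutory damages: 24 × $33,810 = $811,440
Multiplied by 4: 4 × $811,440 = $3,245,760
Costs: 40% of $3,245,760 = $1,298,304
Award plus costs: $3,245,760 + $1,298,304 = $4,544,064

$4,544,064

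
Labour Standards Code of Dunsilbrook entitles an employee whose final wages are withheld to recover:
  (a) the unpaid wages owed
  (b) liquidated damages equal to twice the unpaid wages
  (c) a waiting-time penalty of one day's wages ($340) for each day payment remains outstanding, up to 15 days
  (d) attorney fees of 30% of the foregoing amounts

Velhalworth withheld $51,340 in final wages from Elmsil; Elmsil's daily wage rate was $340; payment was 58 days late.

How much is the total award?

$206,856

Doubled: 2 × $51,340 = $102,680
Penalty days: min(58, 15) = 15
Waiting-time penalty: 15 × $340 = $5,100
Subtotal: $51,340 + $102,680 + $5,100 = $159,120
Attorney fees: 30% of $159,120 = $47,736
Total award: $159,120 + $47,736 = $206,856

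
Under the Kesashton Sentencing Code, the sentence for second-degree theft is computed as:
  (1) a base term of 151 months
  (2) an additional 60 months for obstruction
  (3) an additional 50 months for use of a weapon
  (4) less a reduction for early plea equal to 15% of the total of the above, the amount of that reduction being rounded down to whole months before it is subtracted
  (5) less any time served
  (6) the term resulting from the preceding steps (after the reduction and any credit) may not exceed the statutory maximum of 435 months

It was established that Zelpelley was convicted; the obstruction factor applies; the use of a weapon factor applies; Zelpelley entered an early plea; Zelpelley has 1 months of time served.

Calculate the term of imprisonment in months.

221 months

Obstruction enhancement: +60 months
Use of a weapon enhancement: +50 months
Adjusted term: 151 months + 60 months + 50 months = 261 months
Early plea reduction: 15% of 261 months = 39 months (rounded down)
After reduction: 261 − 39 = 222 months
Less time served: 222 months − 1 months = 221 months
Cap at 435 months: 221 months is within the cap, no reduction.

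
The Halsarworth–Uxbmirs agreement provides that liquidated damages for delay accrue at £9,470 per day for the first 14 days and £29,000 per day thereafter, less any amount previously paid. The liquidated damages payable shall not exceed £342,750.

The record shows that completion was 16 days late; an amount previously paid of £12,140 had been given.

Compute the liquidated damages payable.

£178,440

First 14 days: 14 × £9,470 = £132,580
Remaining days: (16 − 14) × £29,000 = £58,000
Accrued per-day damages: £132,580 + £58,000 = £190,580
Less amount previously paid: £190,580 − £12,140 = £178,440
Cap at £342,750: £178,440 is within the cap, no reduction.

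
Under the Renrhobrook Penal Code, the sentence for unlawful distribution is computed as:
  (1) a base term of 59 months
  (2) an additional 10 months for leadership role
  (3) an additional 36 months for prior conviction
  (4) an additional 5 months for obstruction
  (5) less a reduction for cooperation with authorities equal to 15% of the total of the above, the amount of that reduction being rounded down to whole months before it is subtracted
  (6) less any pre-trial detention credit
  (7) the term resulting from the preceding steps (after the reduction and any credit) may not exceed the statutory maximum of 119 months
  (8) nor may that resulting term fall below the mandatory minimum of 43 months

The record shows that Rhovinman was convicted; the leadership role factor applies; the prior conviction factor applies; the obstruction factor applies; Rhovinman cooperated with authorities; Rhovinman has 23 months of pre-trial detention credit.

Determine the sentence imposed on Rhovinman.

Leadership role enhancement: +10 months
Prior conviction enhancement: +36 months
Obstruction enhancement: +5 months
Adjusted term: 59 months + 10 months + 36 months + 5 months = 110 months
Cooperation with authorities reduction: 15% of 110 months = 16 months (rounded down)
After reduction: 110 − 16 = 94 months
Less pre-trial detention credit: 94 months − 23 months = 71 months
Cap at 119 months: 71 months is within the cap, no reduction.
Minimum 43 months: 71 months meets the minimum, no increase.

71 months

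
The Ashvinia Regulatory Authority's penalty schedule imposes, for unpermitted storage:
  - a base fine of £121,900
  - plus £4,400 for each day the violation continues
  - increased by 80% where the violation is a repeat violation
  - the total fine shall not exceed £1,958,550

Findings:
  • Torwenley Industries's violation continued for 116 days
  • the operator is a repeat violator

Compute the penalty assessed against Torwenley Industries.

£1,138,140

Per-day component: 116 × £4,400 = £510,400
Base plus per-day: £121,900 + £510,400 = £632,300
Enhancement: 80% of £632,300 = £505,840
Enhanced fine: £632,300 + £505,840 = £1,138,140
Cap at £1,958,550: £1,138,140 is within the cap, no reduction.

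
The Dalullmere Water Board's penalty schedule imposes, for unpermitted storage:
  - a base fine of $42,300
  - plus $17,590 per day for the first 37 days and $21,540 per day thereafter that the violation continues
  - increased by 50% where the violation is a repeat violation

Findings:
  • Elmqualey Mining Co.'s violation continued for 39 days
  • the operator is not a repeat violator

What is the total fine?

First 37 days: 37 × $17,590 = $650,830
Remaining days: (39 − 37) × $21,540 = $43,080
Per-day component: $650,830 + $43,080 = $693,910
Base plus per-day: $42,300 + $693,910 = $736,210
The operator is not a repeat violator: no 50% increase.

$736,210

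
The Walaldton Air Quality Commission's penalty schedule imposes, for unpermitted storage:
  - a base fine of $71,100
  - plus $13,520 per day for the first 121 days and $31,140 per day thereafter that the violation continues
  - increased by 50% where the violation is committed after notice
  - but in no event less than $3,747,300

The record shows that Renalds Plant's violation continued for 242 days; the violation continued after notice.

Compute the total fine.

Civil penalty: $8,212,440

First 121 days: 121 × $13,520 = $1,635,920
Remaining days: (242 − 121) × $31,140 = $3,767,940
Per-day component: $1,635,920 + $3,767,940 = $5,403,860
Base plus per-day: $71,100 + $5,403,860 = $5,474,960
Enhancement: 50% of $5,474,960 = $2,737,480
Enhanced fine: $5,474,960 + $2,737,480 = $8,212,440
Minimum $3,747,300: $8,212,440 meets the minimum, no increase.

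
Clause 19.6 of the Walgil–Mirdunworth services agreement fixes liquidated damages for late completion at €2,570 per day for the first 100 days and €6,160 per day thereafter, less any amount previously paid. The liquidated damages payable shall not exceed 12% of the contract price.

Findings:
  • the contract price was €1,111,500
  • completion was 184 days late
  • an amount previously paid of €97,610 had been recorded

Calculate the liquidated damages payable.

First 100 days: 100 × €2,570 = €257,000
Remaining days: (184 − 100) × €6,160 = €517,440
Accrued per-day damages: €257,000 + €517,440 = €774,440
Less amount previously paid: €774,440 − €97,610 = €676,830
Cap: 12% of €1,111,500 = €133,380
Cap at €133,380: €676,830 exceeds the cap → €133,380

€133,380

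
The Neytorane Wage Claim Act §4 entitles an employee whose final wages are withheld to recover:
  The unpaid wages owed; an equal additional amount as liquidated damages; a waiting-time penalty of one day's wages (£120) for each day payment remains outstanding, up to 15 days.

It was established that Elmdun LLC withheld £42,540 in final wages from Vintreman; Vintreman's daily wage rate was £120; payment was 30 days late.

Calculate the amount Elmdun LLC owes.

Liquidated damages (equal amount): £42,540
Penalty days: min(30, 15) = 15
Waiting-time penalty: 15 × £120 = £1,800
Total award: £42,540 + £42,540 + £1,800 = £86,880

£86,880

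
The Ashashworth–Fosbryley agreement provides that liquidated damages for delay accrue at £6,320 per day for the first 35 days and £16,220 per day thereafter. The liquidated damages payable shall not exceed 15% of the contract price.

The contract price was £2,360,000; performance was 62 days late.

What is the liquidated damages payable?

First 35 days: 35 × £6,320 = £221,200
Remaining days: (62 − 35) × £16,220 = £437,940
Accrued per-day damages: £221,200 + £437,940 = £659,140
Cap: 15% of £2,360,000 = £354,000
Cap at £354,000: £659,140 exceeds the cap → £354,000

£354,000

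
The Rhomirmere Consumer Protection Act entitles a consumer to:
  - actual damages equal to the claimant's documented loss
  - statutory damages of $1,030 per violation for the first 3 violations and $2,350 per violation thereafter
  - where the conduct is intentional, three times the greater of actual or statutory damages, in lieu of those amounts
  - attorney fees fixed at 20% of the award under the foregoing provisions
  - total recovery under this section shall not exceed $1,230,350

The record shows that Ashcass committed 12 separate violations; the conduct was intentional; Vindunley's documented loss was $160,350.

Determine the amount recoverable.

$577,260

First 3 violations: 3 × $1,030 = $3,090
Remaining violations: (12 − 3) × $2,350 = $21,150
Statutory damages: $3,090 + $21,150 = $24,240
Greater of actual damages ($160,350) or statutory damages ($24,240): $160,350
Trebled: 3 × $160,350 = $481,050
Attorney fees: 20% of $481,050 = $96,210
Total before cap: $481,050 + $96,210 = $577,260
Cap at $1,230,350: $577,260 is within the cap, no reduction.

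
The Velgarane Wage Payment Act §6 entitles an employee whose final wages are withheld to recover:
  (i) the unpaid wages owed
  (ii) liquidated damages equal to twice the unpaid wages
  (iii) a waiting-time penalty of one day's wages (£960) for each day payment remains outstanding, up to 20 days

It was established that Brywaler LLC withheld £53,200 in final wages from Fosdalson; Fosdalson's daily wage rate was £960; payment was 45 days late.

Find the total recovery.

Doubled: 2 × £53,200 = £106,400
Penalty days: min(45, 20) = 20
Waiting-time penalty: 20 × £960 = £19,200
Total award: £53,200 + £106,400 + £19,200 = £178,800

£178,800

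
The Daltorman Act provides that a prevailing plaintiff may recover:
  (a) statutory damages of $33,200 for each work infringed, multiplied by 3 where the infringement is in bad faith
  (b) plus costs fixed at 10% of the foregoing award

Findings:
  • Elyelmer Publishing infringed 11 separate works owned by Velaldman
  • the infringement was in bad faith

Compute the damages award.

Statutory damages: 11 × $33,200 = $365,200
Trebled: 3 × $365,200 = $1,095,600
Costs: 10% of $1,095,600 = $109,560
Award plus costs: $1,095,600 + $109,560 = $1,205,160

$1,205,160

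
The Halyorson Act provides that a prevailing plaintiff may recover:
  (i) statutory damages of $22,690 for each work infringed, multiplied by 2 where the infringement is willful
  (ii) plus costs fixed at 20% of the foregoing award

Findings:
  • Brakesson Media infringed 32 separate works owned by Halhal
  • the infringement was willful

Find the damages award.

Award: $1,742,592

Statutory damages: 32 × $22,690 = $726,080
Doubled: 2 × $726,080 = $1,452,160
Costs: 20% of $1,452,160 = $290,432
Award plus costs: $1,452,160 + $290,432 = $1,742,592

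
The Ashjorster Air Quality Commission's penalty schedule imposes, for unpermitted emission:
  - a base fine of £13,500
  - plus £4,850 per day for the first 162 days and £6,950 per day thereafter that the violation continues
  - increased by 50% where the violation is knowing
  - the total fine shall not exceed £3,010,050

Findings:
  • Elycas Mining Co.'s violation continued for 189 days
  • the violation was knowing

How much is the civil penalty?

Civil penalty: £1,480,275

First 162 days: 162 × £4,850 = £785,700
Remaining days: (189 − 162) × £6,950 = £187,650
Per-day component: £785,700 + £187,650 = £973,350
Base plus per-day: £13,500 + £973,350 = £986,850
Enhancement: 50% of £986,850 = £493,425
Enhanced fine: £986,850 + £493,425 = £1,480,275
Cap at £3,010,050: £1,480,275 is within the cap, no reduction.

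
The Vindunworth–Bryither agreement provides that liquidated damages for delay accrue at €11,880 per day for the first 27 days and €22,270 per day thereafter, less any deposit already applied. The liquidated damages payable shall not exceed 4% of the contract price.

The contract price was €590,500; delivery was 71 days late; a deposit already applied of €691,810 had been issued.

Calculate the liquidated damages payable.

Liquidated damages: €23,620

First 27 days: 27 × €11,880 = €320,760
Remaining days: (71 − 27) × €22,270 = €979,880
Accrued per-day damages: €320,760 + €979,880 = €1,300,640
Less deposit already applied: €1,300,640 − €691,810 = €608,830
Cap: 4% of €590,500 = €23,620
Cap at €23,620: €608,830 exceeds the cap → €23,620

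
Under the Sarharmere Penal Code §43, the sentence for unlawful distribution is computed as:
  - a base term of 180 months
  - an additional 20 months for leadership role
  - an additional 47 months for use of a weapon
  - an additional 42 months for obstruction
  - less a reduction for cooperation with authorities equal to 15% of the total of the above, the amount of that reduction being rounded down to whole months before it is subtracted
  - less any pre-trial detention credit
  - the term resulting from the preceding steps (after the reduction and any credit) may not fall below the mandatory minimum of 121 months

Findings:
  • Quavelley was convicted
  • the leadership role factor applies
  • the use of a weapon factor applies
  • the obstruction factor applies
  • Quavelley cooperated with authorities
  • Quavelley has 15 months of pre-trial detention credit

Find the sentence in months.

231 months

Leadership role enhancement: +20 months
Use of a weapon enhancement: +47 months
Obstruction enhancement: +42 months
Adjusted term: 180 months + 20 months + 47 months + 42 months = 289 months
Cooperation with authorities reduction: 15% of 289 months = 43 months (rounded down)
After reduction: 289 − 43 = 246 months
Less pre-trial detention credit: 246 months − 15 months = 231 months
Minimum 121 months: 231 months meets the minimum, no increase.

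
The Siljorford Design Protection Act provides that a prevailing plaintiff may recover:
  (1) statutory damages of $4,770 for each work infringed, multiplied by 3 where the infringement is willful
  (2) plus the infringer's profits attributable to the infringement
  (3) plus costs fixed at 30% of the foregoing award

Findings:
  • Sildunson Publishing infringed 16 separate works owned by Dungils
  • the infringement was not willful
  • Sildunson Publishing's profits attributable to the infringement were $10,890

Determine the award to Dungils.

$113,373

Statutory damages: 16 × $4,770 = $76,320
Infringement not willful: no ×3 enhancement.
Combined award: $76,320 + $10,890 = $87,210
Costs: 30% of $87,210 = $26,163
Award plus costs: $87,210 + $26,163 = $113,373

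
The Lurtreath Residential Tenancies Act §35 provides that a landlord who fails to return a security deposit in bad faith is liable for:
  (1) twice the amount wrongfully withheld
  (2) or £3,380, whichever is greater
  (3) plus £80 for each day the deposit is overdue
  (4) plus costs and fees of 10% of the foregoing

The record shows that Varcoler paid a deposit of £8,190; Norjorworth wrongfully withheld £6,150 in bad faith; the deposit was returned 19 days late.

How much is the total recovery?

Recovery: £15,202

Doubled: 2 × £6,150 = £12,300
Minimum £3,380: £12,300 meets the minimum, no increase.
Late-return penalty: 19 × £80 = £1,520
Damages plus late penalty: £12,300 + £1,520 = £13,820
Costs and fees: 10% of £13,820 = £1,382
Total recovery: £13,820 + £1,382 = £15,202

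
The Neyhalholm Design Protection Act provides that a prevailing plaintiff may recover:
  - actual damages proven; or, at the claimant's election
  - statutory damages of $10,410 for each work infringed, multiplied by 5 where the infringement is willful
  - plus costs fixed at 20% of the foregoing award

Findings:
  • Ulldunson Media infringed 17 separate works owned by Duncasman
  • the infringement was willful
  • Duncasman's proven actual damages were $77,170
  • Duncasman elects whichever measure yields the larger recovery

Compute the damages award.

Statutory damages: 17 × $10,410 = $176,970
Multiplied by 5: 5 × $176,970 = $884,850
Greater of actual damages ($77,170) or enhanced statutory damages ($884,850): $884,850
Costs: 20% of $884,850 = $176,970
Award plus costs: $884,850 + $176,970 = $1,061,820

Award: $1,061,820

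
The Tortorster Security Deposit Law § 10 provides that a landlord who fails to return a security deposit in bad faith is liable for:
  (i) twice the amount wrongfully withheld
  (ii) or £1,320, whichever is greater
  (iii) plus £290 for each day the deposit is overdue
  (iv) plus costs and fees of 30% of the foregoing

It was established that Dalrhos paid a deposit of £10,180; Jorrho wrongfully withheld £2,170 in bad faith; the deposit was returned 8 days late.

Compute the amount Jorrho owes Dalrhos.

£8,658

Doubled: 2 × £2,170 = £4,340
Minimum £1,320: £4,340 meets the minimum, no increase.
Late-return penalty: 8 × £290 = £2,320
Damages plus late penalty: £4,340 + £2,320 = £6,660
Costs and fees: 30% of £6,660 = £1,998
Total recovery: £6,660 + £1,998 = £8,658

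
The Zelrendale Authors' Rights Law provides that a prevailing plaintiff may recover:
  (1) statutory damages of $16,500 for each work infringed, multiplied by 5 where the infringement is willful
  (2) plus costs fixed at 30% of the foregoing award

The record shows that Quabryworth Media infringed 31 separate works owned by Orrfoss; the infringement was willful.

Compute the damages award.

$3,324,750

Statutory damages: 31 × $16,500 = $511,500
Multiplied by 5: 5 × $511,500 = $2,557,500
Costs: 30% of $2,557,500 = $767,250
Award plus costs: $2,557,500 + $767,250 = $3,324,750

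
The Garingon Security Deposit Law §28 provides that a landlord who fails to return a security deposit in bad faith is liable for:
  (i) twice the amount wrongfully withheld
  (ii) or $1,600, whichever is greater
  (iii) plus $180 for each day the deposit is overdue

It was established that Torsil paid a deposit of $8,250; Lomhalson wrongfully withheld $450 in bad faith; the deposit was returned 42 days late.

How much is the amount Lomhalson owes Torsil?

Doubled: 2 × $450 = $900
Minimum $1,600: $900 is below the minimum → $1,600
Late-return penalty: 42 × $180 = $7,560
Damages plus late penalty: $1,600 + $7,560 = $9,160

$9,160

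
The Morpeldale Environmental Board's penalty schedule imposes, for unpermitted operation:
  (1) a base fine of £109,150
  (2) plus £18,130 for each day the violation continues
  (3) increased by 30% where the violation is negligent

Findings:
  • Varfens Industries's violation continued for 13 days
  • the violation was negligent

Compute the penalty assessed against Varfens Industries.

£448,292

Per-day component: 13 × £18,130 = £235,690
Base plus per-day: £109,150 + £235,690 = £344,840
Enhancement: 30% of £344,840 = £103,452
Enhanced fine: £344,840 + £103,452 = £448,292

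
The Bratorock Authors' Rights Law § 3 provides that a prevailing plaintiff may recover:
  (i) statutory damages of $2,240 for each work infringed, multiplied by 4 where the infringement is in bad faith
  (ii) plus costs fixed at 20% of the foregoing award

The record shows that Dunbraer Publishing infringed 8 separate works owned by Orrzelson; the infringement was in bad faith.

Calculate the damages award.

Statutory damages: 8 × $2,240 = $17,920
Multiplied by 4: 4 × $17,920 = $71,680
Costs: 20% of $71,680 = $14,336
Award plus costs: $71,680 + $14,336 = $86,016

$86,016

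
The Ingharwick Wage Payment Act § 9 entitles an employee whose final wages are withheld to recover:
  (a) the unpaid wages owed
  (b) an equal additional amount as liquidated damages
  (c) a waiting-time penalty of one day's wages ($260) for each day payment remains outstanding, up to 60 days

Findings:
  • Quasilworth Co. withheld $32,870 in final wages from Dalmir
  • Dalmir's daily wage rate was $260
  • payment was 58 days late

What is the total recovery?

$80,820

Liquidated damages (equal amount): $32,870
Penalty days: min(58, 60) = 58
Waiting-time penalty: 58 × $260 = $15,080
Total award: $32,870 + $32,870 + $15,080 = $80,820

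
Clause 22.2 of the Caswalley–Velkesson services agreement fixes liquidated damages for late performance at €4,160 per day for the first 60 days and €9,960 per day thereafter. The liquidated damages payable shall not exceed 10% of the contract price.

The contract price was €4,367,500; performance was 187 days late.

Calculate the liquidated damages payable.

First 60 days: 60 × €4,160 = €249,600
Remaining days: (187 − 60) × €9,960 = €1,264,920
Accrued per-day damages: €249,600 + €1,264,920 = €1,514,520
Cap: 10% of €4,367,500 = €436,750
Cap at €436,750: €1,514,520 exceeds the cap → €436,750

€436,750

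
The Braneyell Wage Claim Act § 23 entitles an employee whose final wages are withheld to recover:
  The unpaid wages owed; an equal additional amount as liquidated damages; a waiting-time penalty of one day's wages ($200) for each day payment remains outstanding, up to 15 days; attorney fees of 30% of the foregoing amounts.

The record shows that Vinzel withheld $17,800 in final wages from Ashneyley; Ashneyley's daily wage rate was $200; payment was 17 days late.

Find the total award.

Liquidated damages (equal amount): $17,800
Penalty days: min(17, 15) = 15
Waiting-time penalty: 15 × $200 = $3,000
Subtotal: $17,800 + $17,800 + $3,000 = $38,600
Attorney fees: 30% of $38,600 = $11,580
Total award: $38,600 + $11,580 = $50,180

$50,180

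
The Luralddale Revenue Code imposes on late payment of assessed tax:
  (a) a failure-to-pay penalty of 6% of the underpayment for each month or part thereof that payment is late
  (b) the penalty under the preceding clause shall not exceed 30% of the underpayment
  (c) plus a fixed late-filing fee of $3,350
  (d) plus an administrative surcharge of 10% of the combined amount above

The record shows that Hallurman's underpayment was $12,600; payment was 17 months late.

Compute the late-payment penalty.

$7,843

Accrued rate: 6% × 17 = 102%, capped at 30% → 30%
Failure-to-pay penalty: 30% of $12,600 = $3,780
Penalty before surcharge: $3,780 + $3,350 = $7,130
Administrative surcharge: 10% of $7,130 = $713
Total penalty: $7,130 + $713 = $7,843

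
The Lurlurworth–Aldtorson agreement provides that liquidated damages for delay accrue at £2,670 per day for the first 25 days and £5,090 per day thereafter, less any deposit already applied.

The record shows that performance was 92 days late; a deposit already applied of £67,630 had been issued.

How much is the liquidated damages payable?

£340,150

First 25 days: 25 × £2,670 = £66,750
Remaining days: (92 − 25) × £5,090 = £341,030
Accrued per-day damages: £66,750 + £341,030 = £407,780
Less deposit already applied: £407,780 − £67,630 = £340,150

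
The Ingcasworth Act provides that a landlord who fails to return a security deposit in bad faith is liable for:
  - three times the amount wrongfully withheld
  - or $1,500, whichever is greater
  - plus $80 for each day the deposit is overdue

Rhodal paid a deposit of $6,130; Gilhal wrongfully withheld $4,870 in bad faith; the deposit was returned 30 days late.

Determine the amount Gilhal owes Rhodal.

Trebled: 3 × $4,870 = $14,610
Minimum $1,500: $14,610 meets the minimum, no increase.
Late-return penalty: 30 × $80 = $2,400
Damages plus late penalty: $14,610 + $2,400 = $17,010

$17,010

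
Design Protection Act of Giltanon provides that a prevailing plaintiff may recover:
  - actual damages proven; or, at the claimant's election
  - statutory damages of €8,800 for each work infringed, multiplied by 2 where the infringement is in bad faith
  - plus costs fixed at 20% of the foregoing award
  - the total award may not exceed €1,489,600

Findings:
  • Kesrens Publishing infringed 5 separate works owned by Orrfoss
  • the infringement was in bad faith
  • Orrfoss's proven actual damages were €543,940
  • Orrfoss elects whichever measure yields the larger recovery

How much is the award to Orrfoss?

Statutory damages: 5 × €8,800 = €44,000
Doubled: 2 × €44,000 = €88,000
Greater of actual damages (€543,940) or enhanced statutory damages (€88,000): €543,940
Costs: 20% of €543,940 = €108,788
Award plus costs: €543,940 + €108,788 = €652,728
Cap at €1,489,600: €652,728 is within the cap, no reduction.

€652,728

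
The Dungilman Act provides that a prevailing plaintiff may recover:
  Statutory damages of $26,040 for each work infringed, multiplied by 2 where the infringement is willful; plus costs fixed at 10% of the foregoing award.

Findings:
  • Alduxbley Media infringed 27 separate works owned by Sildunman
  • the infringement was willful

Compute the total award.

Statutory damages: 27 × $26,040 = $703,080
Doubled: 2 × $703,080 = $1,406,160
Costs: 10% of $1,406,160 = $140,616
Award plus costs: $1,406,160 + $140,616 = $1,546,776

Award: $1,546,776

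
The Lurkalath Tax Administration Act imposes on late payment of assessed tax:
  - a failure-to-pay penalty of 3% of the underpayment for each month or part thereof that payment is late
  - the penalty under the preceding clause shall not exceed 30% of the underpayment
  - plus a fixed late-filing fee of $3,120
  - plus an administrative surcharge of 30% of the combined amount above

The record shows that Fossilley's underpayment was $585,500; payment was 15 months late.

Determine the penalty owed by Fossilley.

Penalty: $232,401

Accrued rate: 3% × 15 = 45%, capped at 30% → 30%
Failure-to-pay penalty: 30% of $585,500 = $175,650
Penalty before surcharge: $175,650 + $3,120 = $178,770
Administrative surcharge: 30% of $178,770 = $53,631
Total penalty: $178,770 + $53,631 = $232,401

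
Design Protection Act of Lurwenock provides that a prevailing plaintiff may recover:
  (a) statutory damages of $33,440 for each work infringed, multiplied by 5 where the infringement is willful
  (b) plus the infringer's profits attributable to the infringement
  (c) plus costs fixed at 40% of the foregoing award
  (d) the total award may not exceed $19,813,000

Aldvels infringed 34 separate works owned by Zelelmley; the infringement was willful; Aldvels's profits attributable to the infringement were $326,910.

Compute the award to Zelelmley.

Award: $8,416,394

Statutory damages: 34 × $33,440 = $1,136,960
Multiplied by 5: 5 × $1,136,960 = $5,684,800
Combined award: $5,684,800 + $326,910 = $6,011,710
Costs: 40% of $6,011,710 = $2,404,684
Award plus costs: $6,011,710 + $2,404,684 = $8,416,394
Cap at $19,813,000: $8,416,394 is within the cap, no reduction.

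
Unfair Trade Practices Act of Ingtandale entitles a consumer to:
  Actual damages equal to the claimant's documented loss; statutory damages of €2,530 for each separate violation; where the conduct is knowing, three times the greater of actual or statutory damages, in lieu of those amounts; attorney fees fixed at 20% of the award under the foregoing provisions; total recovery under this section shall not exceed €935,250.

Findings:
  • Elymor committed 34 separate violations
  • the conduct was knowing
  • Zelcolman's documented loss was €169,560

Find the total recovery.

Statutory damages: 34 × €2,530 = €86,020
Greater of actual damages (€169,560) or statutory damages (€86,020): €169,560
Trebled: 3 × €169,560 = €508,680
Attorney fees: 20% of €508,680 = €101,736
Total before cap: €508,680 + €101,736 = €610,416
Cap at €935,250: €610,416 is within the cap, no reduction.

€610,416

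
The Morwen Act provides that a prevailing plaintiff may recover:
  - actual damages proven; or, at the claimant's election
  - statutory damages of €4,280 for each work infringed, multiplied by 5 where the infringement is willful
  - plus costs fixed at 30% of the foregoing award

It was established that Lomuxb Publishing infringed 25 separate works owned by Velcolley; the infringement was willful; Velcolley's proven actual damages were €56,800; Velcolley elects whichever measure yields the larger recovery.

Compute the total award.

Statutory damages: 25 × €4,280 = €107,000
Multiplied by 5: 5 × €107,000 = €535,000
Greater of actual damages (€56,800) or enhanced statutory damages (€535,000): €535,000
Costs: 30% of €535,000 = €160,500
Award plus costs: €535,000 + €160,500 = €695,500

Award: €695,500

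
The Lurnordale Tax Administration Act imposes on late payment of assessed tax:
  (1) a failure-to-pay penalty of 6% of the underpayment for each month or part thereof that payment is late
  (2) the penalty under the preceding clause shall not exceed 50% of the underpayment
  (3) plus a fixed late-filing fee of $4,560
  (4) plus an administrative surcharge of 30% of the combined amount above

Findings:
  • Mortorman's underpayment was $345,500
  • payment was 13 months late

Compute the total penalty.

$230,503

Accrued rate: 6% × 13 = 78%, capped at 50% → 50%
Failure-to-pay penalty: 50% of $345,500 = $172,750
Penalty before surcharge: $172,750 + $4,560 = $177,310
Administrative surcharge: 30% of $177,310 = $53,193
Total penalty: $177,310 + $53,193 = $230,503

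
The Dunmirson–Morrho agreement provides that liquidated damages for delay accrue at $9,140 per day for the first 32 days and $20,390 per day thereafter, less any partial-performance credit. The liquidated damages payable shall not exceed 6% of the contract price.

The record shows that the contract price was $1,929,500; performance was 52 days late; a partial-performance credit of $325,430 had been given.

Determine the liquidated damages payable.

$115,770

First 32 days: 32 × $9,140 = $292,480
Remaining days: (52 − 32) × $20,390 = $407,800
Accrued per-day damages: $292,480 + $407,800 = $700,280
Less partial-performance credit: $700,280 − $325,430 = $374,850
Cap: 6% of $1,929,500 = $115,770
Cap at $115,770: $374,850 exceeds the cap → $115,770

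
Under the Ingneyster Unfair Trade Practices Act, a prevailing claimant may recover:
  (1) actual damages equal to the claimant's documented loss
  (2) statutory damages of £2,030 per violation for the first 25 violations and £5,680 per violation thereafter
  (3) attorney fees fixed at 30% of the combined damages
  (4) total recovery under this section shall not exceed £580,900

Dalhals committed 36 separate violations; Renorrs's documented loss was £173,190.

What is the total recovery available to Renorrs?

Total recovery: £372,346

First 25 violations: 25 × £2,030 = £50,750
Remaining violations: (36 − 25) × £5,680 = £62,480
Statutory damages: £50,750 + £62,480 = £113,230
Combined damages: £173,190 + £113,230 = £286,420
Attorney fees: 30% of £286,420 = £85,926
Total before cap: £286,420 + £85,926 = £372,346
Cap at £580,900: £372,346 is within the cap, no reduction.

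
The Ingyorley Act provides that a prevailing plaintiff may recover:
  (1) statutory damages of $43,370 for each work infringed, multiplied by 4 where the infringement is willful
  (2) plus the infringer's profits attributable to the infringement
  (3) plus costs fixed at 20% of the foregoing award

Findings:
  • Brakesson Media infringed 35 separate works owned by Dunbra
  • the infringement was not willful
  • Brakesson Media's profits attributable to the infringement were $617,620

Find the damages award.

Statutory damages: 35 × $43,370 = $1,517,950
Infringement not willful: no ×4 enhancement.
Combined award: $1,517,950 + $617,620 = $2,135,570
Costs: 20% of $2,135,570 = $427,114
Award plus costs: $2,135,570 + $427,114 = $2,562,684

$2,562,684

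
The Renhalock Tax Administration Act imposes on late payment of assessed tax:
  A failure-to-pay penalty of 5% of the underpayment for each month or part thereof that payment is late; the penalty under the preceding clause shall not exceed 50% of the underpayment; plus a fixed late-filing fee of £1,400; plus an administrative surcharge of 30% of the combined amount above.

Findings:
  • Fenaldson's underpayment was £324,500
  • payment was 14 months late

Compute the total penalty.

Accrued rate: 5% × 14 = 70%, capped at 50% → 50%
Failure-to-pay penalty: 50% of £324,500 = £162,250
Penalty before surcharge: £162,250 + £1,400 = £163,650
Administrative surcharge: 30% of £163,650 = £49,095
Total penalty: £163,650 + £49,095 = £212,745

£212,745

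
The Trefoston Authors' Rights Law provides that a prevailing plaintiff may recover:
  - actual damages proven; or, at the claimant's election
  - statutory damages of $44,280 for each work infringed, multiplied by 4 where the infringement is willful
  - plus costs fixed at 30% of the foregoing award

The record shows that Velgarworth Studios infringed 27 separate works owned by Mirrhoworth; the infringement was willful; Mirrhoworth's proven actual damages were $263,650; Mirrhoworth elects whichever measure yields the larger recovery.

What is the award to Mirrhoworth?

Statutory damages: 27 × $44,280 = $1,195,560
Multiplied by 4: 4 × $1,195,560 = $4,782,240
Greater of actual damages ($263,650) or enhanced statutory damages ($4,782,240): $4,782,240
Costs: 30% of $4,782,240 = $1,434,672
Award plus costs: $4,782,240 + $1,434,672 = $6,216,912

$6,216,912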